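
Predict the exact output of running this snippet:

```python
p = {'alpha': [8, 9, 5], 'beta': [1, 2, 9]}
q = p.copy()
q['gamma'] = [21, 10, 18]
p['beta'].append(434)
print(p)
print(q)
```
{'alpha': [8, 9, 5], 'beta': [1, 2, 9, 434]}
{'alpha': [8, 9, 5], 'beta': [1, 2, 9, 434], 'gamma': [21, 10, 18]}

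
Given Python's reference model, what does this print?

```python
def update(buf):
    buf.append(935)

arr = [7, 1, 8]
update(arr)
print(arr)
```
[7, 1, 8, 935]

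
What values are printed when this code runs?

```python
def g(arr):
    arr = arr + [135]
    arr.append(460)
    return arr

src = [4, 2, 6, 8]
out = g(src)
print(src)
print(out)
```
[4, 2, 6, 8]
[4, 2, 6, 8, 135, 460]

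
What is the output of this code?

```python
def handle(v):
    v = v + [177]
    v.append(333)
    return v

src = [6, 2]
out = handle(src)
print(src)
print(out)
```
[6, 2]
[6, 2, 177, 333]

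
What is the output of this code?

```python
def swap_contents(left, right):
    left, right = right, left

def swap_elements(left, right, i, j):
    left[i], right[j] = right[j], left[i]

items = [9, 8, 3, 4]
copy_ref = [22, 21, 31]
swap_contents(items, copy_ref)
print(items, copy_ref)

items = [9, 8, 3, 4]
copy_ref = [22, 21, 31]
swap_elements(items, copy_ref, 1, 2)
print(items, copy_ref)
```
[9, 8, 3, 4] [22, 21, 31]
[9, 31, 3, 4] [22, 21, 8]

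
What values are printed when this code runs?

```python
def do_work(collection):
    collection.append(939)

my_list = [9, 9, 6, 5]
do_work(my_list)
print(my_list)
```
[9, 9, 6, 5, 939]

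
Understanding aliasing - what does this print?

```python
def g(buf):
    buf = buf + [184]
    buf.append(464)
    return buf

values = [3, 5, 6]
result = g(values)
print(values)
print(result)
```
[3, 5, 6]
[3, 5, 6, 184, 464]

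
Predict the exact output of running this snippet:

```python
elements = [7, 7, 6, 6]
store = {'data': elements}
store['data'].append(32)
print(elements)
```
[7, 7, 6, 6, 32]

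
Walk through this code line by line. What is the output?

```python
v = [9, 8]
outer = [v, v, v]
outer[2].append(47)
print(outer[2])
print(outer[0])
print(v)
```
[9, 8, 47]
[9, 8, 47]
[9, 8, 47]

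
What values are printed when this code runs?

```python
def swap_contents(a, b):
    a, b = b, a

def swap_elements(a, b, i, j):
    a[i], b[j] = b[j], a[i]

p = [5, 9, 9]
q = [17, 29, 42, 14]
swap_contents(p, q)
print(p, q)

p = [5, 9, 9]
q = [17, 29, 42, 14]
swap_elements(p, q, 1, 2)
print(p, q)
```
[5, 9, 9] [17, 29, 42, 14]
[5, 42, 9] [17, 29, 9, 14]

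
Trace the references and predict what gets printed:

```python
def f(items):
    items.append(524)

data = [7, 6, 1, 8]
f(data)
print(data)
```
[7, 6, 1, 8, 524]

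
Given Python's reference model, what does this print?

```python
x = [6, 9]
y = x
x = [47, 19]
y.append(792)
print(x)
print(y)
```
[47, 19]
[6, 9, 792]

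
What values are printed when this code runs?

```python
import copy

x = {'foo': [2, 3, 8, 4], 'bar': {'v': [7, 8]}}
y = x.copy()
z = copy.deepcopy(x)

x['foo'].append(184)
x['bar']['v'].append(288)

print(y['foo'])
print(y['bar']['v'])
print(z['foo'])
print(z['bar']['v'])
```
[2, 3, 8, 4, 184]
[7, 8, 288]
[2, 3, 8, 4]
[7, 8]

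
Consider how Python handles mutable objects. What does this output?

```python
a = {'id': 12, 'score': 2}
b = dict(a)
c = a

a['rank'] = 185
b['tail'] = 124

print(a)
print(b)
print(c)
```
{'id': 12, 'score': 2, 'rank': 185}
{'id': 12, 'score': 2, 'tail': 124}
{'id': 12, 'score': 2, 'rank': 185}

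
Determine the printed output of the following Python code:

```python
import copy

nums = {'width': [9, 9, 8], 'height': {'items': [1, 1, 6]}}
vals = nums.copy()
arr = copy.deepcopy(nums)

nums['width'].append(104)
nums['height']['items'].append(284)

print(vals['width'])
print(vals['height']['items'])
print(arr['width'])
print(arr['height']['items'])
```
[9, 9, 8, 104]
[1, 1, 6, 284]
[9, 9, 8]
[1, 1, 6]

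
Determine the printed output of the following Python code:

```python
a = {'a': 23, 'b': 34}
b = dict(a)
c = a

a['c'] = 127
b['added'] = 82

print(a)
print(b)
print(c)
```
{'a': 23, 'b': 34, 'c': 127}
{'a': 23, 'b': 34, 'added': 82}
{'a': 23, 'b': 34, 'c': 127}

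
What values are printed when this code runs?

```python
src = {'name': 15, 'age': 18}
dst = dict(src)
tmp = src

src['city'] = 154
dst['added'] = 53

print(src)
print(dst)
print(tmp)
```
{'name': 15, 'age': 18, 'city': 154}
{'name': 15, 'age': 18, 'added': 53}
{'name': 15, 'age': 18, 'city': 154}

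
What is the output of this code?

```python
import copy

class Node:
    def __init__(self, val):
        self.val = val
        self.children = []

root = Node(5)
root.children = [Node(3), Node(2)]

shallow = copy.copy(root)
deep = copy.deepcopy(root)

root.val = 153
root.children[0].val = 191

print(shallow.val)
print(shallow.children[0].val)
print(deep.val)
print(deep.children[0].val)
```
5
191
5
3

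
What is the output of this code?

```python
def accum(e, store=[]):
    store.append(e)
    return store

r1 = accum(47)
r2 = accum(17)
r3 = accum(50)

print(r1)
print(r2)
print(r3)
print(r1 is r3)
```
[47, 17, 50]
[47, 17, 50]
[47, 17, 50]
True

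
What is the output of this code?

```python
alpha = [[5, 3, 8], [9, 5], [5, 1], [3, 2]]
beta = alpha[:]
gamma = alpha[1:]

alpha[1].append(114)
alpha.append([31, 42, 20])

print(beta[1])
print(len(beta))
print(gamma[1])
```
[9, 5, 114]
4
[5, 1]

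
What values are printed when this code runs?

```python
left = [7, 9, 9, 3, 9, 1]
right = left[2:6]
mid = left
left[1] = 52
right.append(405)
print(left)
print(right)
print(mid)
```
[7, 52, 9, 3, 9, 1]
[9, 3, 9, 1, 405]
[7, 52, 9, 3, 9, 1]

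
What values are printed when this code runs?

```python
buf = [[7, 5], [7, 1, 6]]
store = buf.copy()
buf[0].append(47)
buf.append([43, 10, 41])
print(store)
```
[[7, 5, 47], [7, 1, 6]]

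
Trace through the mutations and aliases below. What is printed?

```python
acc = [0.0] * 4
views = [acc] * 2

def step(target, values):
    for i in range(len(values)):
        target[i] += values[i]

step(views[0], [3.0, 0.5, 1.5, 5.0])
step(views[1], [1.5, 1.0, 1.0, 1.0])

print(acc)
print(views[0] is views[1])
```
[4.5, 1.5, 2.5, 6.0]
True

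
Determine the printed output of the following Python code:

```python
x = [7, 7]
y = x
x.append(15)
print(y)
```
[7, 7, 15]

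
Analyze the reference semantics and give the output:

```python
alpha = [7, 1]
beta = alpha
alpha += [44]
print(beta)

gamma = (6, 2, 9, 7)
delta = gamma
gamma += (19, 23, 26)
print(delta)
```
[7, 1, 44]
(6, 2, 9, 7)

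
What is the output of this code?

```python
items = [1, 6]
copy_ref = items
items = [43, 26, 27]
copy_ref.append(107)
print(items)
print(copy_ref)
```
[43, 26, 27]
[1, 6, 107]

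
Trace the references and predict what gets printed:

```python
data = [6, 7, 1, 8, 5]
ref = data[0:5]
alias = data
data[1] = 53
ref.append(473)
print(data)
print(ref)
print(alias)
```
[6, 53, 1, 8, 5]
[6, 7, 1, 8, 5, 473]
[6, 53, 1, 8, 5]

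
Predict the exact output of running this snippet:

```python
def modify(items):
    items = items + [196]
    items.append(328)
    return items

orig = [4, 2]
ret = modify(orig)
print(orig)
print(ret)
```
[4, 2]
[4, 2, 196, 328]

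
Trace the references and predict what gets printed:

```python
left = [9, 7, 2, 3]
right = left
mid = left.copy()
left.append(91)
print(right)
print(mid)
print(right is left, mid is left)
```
[9, 7, 2, 3, 91]
[9, 7, 2, 3]
True False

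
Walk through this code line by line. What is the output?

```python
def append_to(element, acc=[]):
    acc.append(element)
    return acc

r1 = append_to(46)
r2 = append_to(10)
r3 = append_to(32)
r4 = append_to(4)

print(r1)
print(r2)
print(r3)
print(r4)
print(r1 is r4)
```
[46, 10, 32, 4]
[46, 10, 32, 4]
[46, 10, 32, 4]
[46, 10, 32, 4]
True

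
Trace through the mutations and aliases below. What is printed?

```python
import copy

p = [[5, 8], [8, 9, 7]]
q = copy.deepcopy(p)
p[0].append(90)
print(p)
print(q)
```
[[5, 8, 90], [8, 9, 7]]
[[5, 8], [8, 9, 7]]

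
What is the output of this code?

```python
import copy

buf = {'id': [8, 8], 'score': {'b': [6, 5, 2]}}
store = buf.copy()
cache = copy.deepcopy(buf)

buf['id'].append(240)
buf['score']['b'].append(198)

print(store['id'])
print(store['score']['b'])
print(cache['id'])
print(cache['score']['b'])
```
[8, 8, 240]
[6, 5, 2, 198]
[8, 8]
[6, 5, 2]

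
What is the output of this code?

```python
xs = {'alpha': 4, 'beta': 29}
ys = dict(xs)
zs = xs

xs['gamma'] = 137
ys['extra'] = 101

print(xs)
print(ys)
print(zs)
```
{'alpha': 4, 'beta': 29, 'gamma': 137}
{'alpha': 4, 'beta': 29, 'extra': 101}
{'alpha': 4, 'beta': 29, 'gamma': 137}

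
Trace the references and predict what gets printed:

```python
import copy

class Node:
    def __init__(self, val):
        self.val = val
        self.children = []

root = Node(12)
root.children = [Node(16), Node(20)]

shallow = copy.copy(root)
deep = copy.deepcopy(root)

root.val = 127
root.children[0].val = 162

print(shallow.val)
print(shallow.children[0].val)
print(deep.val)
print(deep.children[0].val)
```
12
162
12
16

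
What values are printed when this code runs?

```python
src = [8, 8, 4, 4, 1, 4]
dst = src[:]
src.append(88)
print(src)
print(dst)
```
[8, 8, 4, 4, 1, 4, 88]
[8, 8, 4, 4, 1, 4]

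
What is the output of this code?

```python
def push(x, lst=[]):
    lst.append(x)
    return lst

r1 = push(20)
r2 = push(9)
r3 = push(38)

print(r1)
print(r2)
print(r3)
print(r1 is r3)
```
[20, 9, 38]
[20, 9, 38]
[20, 9, 38]
True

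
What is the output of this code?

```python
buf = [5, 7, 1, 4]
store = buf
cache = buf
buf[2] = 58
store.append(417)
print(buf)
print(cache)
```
[5, 7, 58, 4, 417]
[5, 7, 58, 4, 417]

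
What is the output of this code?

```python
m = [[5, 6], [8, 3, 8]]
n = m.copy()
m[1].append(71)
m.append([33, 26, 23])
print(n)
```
[[5, 6], [8, 3, 8, 71]]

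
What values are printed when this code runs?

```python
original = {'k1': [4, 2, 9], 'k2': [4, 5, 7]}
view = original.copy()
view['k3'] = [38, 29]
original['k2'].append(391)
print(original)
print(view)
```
{'k1': [4, 2, 9], 'k2': [4, 5, 7, 391]}
{'k1': [4, 2, 9], 'k2': [4, 5, 7, 391], 'k3': [38, 29]}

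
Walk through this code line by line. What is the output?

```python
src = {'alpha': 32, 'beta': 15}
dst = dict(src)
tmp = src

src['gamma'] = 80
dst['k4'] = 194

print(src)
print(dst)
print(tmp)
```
{'alpha': 32, 'beta': 15, 'gamma': 80}
{'alpha': 32, 'beta': 15, 'k4': 194}
{'alpha': 32, 'beta': 15, 'gamma': 80}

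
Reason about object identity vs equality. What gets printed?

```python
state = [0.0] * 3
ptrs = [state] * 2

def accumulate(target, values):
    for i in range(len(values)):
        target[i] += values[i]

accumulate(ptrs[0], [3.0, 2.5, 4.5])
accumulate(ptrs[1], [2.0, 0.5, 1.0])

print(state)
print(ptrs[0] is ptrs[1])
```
[5.0, 3.0, 5.5]
True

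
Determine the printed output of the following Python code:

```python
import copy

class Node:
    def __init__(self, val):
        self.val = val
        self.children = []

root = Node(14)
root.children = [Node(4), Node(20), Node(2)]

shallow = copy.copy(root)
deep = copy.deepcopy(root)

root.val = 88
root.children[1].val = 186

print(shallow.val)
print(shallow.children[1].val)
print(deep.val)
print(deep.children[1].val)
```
14
186
14
20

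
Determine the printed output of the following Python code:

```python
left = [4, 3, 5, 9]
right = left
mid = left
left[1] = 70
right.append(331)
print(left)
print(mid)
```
[4, 70, 5, 9, 331]
[4, 70, 5, 9, 331]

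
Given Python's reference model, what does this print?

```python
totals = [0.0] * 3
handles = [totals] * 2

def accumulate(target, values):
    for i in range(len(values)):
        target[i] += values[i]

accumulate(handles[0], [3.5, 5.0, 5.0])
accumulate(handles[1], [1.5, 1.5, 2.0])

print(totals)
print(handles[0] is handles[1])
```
[5.0, 6.5, 7.0]
True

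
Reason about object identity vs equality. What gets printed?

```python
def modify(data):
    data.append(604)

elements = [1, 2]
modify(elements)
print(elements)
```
[1, 2, 604]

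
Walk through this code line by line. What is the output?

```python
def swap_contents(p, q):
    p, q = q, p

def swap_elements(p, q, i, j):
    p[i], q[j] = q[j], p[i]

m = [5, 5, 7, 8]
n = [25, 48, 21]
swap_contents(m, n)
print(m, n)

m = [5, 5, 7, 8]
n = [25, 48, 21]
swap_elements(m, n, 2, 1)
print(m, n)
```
[5, 5, 7, 8] [25, 48, 21]
[5, 5, 48, 8] [25, 7, 21]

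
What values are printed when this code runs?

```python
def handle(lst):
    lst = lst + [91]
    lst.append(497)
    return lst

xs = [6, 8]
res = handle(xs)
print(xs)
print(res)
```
[6, 8]
[6, 8, 91, 497]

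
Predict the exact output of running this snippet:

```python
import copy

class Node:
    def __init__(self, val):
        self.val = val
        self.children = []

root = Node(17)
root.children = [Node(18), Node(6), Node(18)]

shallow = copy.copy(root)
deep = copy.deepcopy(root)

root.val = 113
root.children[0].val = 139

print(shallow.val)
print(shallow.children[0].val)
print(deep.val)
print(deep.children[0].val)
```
17
139
17
18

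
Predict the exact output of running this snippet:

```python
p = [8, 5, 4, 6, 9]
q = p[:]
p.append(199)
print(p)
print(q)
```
[8, 5, 4, 6, 9, 199]
[8, 5, 4, 6, 9]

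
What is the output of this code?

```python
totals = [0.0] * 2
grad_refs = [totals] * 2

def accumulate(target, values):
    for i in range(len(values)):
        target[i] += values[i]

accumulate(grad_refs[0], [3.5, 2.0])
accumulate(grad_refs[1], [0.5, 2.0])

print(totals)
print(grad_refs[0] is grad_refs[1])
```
[4.0, 4.0]
True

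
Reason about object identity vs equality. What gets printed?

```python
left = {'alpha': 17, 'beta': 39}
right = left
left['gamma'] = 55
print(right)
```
{'alpha': 17, 'beta': 39, 'gamma': 55}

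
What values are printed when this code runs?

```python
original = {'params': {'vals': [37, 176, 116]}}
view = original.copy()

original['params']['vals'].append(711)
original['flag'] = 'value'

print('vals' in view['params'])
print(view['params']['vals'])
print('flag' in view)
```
True
[37, 176, 116, 711]
False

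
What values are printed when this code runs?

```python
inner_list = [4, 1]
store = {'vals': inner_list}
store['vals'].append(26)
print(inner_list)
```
[4, 1, 26]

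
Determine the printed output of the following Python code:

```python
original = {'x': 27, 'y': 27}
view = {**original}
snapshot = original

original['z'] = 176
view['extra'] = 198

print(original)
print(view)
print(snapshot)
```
{'x': 27, 'y': 27, 'z': 176}
{'x': 27, 'y': 27, 'extra': 198}
{'x': 27, 'y': 27, 'z': 176}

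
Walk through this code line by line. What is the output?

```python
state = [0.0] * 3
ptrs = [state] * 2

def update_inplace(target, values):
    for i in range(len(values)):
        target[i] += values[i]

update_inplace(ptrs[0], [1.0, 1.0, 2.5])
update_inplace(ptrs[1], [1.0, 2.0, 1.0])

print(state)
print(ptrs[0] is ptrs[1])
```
[2.0, 3.0, 3.5]
True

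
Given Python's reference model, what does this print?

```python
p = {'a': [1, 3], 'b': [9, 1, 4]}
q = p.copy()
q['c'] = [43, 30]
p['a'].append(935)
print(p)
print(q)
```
{'a': [1, 3, 935], 'b': [9, 1, 4]}
{'a': [1, 3, 935], 'b': [9, 1, 4], 'c': [43, 30]}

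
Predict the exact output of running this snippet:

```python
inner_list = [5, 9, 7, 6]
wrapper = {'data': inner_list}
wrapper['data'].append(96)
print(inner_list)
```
[5, 9, 7, 6, 96]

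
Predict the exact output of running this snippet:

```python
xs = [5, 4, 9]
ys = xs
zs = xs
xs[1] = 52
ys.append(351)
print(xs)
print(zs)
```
[5, 52, 9, 351]
[5, 52, 9, 351]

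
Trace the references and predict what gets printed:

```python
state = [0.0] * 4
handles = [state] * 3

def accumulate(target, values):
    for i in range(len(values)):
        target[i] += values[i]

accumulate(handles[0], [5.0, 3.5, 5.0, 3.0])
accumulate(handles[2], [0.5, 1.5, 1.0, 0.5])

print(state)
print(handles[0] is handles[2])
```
[5.5, 5.0, 6.0, 3.5]
True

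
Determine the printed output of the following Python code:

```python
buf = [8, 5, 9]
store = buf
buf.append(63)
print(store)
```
[8, 5, 9, 63]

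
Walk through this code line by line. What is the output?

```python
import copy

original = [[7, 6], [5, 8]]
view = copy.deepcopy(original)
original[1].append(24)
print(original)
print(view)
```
[[7, 6], [5, 8, 24]]
[[7, 6], [5, 8]]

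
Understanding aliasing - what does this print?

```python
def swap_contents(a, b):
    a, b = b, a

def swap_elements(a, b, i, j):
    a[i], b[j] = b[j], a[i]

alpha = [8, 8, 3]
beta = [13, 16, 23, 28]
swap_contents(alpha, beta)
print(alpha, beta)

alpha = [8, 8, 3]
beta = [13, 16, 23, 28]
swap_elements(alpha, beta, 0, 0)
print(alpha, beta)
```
[8, 8, 3] [13, 16, 23, 28]
[13, 8, 3] [8, 16, 23, 28]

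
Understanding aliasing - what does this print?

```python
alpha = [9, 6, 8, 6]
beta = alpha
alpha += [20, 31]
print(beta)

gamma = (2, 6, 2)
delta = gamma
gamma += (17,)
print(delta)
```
[9, 6, 8, 6, 20, 31]
(2, 6, 2)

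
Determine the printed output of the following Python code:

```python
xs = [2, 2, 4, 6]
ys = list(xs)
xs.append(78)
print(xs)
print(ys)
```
[2, 2, 4, 6, 78]
[2, 2, 4, 6]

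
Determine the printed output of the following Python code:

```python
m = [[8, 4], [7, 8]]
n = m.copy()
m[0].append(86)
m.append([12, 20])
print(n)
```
[[8, 4, 86], [7, 8]]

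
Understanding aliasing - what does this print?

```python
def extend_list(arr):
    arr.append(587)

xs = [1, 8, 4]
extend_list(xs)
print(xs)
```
[1, 8, 4, 587]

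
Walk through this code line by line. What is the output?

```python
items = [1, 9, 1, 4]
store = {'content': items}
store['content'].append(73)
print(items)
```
[1, 9, 1, 4, 73]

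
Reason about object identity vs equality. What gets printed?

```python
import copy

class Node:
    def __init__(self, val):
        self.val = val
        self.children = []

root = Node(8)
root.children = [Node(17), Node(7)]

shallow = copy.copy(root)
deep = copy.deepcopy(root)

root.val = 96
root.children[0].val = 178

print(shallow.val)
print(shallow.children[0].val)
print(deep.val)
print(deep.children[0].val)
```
8
178
8
17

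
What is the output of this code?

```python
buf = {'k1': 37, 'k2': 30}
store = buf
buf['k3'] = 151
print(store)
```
{'k1': 37, 'k2': 30, 'k3': 151}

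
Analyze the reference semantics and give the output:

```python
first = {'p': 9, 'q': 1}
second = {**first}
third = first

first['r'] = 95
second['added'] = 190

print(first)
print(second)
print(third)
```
{'p': 9, 'q': 1, 'r': 95}
{'p': 9, 'q': 1, 'added': 190}
{'p': 9, 'q': 1, 'r': 95}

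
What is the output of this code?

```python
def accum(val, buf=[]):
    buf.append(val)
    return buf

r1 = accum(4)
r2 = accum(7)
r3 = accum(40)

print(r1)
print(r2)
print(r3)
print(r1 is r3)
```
[4, 7, 40]
[4, 7, 40]
[4, 7, 40]
True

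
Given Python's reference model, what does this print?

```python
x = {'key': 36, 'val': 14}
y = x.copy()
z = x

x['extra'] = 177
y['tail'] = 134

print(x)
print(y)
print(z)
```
{'key': 36, 'val': 14, 'extra': 177}
{'key': 36, 'val': 14, 'tail': 134}
{'key': 36, 'val': 14, 'extra': 177}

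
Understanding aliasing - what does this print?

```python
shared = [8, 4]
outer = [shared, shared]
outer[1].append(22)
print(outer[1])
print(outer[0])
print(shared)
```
[8, 4, 22]
[8, 4, 22]
[8, 4, 22]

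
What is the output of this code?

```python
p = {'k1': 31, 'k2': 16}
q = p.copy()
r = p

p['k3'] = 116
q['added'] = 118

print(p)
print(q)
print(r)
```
{'k1': 31, 'k2': 16, 'k3': 116}
{'k1': 31, 'k2': 16, 'added': 118}
{'k1': 31, 'k2': 16, 'k3': 116}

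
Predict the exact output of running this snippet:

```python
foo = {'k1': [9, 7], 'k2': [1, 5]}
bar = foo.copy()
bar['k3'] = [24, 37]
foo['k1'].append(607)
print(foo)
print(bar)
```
{'k1': [9, 7, 607], 'k2': [1, 5]}
{'k1': [9, 7, 607], 'k2': [1, 5], 'k3': [24, 37]}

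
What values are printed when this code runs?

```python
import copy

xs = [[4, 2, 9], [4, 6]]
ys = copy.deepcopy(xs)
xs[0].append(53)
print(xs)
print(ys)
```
[[4, 2, 9, 53], [4, 6]]
[[4, 2, 9], [4, 6]]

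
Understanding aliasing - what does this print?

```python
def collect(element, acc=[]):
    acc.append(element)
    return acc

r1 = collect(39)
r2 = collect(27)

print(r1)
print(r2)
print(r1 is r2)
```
[39, 27]
[39, 27]
True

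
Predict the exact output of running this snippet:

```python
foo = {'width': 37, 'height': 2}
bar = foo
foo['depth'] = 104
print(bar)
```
{'width': 37, 'height': 2, 'depth': 104}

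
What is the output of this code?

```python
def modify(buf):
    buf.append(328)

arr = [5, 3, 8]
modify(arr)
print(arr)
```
[5, 3, 8, 328]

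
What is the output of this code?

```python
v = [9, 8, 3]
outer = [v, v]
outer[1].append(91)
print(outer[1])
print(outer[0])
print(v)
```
[9, 8, 3, 91]
[9, 8, 3, 91]
[9, 8, 3, 91]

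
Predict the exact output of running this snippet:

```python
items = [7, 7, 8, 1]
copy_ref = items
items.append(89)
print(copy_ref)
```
[7, 7, 8, 1, 89]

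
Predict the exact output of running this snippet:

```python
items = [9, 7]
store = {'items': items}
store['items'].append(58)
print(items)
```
[9, 7, 58]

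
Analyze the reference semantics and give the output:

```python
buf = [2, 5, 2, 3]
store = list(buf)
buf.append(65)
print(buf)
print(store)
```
[2, 5, 2, 3, 65]
[2, 5, 2, 3]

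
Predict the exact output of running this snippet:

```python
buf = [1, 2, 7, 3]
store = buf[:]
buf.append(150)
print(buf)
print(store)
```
[1, 2, 7, 3, 150]
[1, 2, 7, 3]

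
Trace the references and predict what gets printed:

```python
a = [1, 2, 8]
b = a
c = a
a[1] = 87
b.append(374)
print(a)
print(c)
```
[1, 87, 8, 374]
[1, 87, 8, 374]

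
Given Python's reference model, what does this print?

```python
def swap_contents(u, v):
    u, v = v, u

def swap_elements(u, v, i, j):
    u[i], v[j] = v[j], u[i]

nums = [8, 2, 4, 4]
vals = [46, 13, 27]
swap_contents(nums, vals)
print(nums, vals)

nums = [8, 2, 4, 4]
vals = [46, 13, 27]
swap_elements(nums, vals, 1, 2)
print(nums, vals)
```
[8, 2, 4, 4] [46, 13, 27]
[8, 27, 4, 4] [46, 13, 2]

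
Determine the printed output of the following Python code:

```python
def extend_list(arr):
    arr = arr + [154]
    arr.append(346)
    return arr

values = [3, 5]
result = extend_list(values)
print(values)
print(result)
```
[3, 5]
[3, 5, 154, 346]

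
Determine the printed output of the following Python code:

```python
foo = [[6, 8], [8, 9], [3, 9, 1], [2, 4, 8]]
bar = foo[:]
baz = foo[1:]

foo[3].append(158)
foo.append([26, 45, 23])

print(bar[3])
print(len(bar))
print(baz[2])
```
[2, 4, 8, 158]
4
[2, 4, 8, 158]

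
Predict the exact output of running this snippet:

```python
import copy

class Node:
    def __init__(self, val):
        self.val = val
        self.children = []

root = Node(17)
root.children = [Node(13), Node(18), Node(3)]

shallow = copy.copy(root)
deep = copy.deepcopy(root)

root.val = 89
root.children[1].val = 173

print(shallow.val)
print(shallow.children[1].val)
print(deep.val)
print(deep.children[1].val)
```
17
173
17
18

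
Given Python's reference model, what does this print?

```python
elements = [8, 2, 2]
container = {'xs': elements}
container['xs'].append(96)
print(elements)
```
[8, 2, 2, 96]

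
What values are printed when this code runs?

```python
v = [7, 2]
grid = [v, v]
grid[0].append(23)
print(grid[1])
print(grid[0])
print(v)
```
[7, 2, 23]
[7, 2, 23]
[7, 2, 23]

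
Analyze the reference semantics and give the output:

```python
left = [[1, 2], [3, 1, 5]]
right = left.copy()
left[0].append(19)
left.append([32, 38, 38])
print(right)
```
[[1, 2, 19], [3, 1, 5]]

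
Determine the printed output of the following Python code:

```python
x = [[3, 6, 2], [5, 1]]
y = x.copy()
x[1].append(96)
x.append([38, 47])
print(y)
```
[[3, 6, 2], [5, 1, 96]]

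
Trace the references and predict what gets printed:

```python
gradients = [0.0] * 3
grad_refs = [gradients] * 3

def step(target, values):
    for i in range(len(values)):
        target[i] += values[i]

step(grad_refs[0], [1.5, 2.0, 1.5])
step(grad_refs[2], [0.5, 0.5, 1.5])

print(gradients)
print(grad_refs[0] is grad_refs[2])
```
[2.0, 2.5, 3.0]
True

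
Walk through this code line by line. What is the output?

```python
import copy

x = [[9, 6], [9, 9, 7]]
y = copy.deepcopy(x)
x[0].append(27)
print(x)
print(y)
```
[[9, 6, 27], [9, 9, 7]]
[[9, 6], [9, 9, 7]]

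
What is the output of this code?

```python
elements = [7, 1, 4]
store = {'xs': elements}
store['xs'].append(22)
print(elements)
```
[7, 1, 4, 22]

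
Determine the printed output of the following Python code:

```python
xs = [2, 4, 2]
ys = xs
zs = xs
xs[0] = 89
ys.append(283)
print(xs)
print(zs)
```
[89, 4, 2, 283]
[89, 4, 2, 283]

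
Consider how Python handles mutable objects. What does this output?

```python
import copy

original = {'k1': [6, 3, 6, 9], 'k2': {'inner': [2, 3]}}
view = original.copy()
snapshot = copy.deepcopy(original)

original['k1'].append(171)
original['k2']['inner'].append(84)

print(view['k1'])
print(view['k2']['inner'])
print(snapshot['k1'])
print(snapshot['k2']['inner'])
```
[6, 3, 6, 9, 171]
[2, 3, 84]
[6, 3, 6, 9]
[2, 3]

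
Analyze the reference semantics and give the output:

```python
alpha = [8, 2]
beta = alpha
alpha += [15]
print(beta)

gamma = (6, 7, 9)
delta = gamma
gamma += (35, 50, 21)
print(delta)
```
[8, 2, 15]
(6, 7, 9)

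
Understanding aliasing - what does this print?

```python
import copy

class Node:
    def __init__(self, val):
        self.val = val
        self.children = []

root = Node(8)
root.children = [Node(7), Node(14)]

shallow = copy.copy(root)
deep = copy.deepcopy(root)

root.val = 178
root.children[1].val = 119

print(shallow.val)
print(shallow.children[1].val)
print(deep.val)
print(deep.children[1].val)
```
8
119
8
14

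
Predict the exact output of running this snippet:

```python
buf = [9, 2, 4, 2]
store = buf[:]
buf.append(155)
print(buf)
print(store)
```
[9, 2, 4, 2, 155]
[9, 2, 4, 2]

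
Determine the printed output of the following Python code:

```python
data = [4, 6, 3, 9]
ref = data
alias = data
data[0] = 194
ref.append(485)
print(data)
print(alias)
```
[194, 6, 3, 9, 485]
[194, 6, 3, 9, 485]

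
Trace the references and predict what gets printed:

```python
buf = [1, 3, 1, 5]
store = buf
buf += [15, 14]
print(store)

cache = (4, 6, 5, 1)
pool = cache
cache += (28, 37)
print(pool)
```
[1, 3, 1, 5, 15, 14]
(4, 6, 5, 1)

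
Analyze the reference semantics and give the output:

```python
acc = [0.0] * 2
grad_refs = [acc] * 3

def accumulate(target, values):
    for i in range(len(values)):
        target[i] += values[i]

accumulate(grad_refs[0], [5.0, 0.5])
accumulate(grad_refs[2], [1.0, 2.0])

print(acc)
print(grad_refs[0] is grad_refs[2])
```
[6.0, 2.5]
True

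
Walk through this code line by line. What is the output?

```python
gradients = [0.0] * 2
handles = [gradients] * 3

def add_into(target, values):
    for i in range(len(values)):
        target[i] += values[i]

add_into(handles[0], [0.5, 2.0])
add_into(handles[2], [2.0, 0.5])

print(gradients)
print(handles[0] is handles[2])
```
[2.5, 2.5]
True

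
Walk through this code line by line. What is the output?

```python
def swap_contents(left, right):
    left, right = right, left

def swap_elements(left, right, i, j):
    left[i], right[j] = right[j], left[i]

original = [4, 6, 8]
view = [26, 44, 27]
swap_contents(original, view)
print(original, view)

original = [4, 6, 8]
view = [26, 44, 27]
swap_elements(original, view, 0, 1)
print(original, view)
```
[4, 6, 8] [26, 44, 27]
[44, 6, 8] [26, 4, 27]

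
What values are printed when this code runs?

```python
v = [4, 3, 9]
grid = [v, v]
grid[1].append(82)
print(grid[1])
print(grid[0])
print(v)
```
[4, 3, 9, 82]
[4, 3, 9, 82]
[4, 3, 9, 82]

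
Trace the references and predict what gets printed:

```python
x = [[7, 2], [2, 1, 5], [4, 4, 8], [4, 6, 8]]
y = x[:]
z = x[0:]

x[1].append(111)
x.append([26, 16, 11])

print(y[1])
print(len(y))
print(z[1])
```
[2, 1, 5, 111]
4
[2, 1, 5, 111]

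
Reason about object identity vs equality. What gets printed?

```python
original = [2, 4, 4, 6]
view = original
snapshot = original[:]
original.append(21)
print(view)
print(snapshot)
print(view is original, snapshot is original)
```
[2, 4, 4, 6, 21]
[2, 4, 4, 6]
True False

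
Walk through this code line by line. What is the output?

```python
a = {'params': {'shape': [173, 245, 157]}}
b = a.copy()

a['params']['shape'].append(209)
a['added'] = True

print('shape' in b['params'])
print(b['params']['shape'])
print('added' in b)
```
True
[173, 245, 157, 209]
False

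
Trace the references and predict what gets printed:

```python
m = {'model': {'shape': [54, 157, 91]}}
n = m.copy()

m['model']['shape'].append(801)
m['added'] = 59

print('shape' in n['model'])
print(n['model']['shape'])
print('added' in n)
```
True
[54, 157, 91, 801]
False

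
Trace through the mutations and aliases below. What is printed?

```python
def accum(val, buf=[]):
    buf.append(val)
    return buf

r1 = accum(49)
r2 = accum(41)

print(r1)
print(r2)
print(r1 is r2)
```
[49, 41]
[49, 41]
True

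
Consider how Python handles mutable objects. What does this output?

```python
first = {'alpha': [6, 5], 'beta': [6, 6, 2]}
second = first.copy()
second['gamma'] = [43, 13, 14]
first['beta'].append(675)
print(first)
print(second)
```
{'alpha': [6, 5], 'beta': [6, 6, 2, 675]}
{'alpha': [6, 5], 'beta': [6, 6, 2, 675], 'gamma': [43, 13, 14]}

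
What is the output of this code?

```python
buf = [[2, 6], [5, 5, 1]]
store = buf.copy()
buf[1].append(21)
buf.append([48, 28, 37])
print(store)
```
[[2, 6], [5, 5, 1, 21]]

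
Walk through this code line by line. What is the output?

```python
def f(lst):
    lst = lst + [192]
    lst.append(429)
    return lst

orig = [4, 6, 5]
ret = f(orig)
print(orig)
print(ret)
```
[4, 6, 5]
[4, 6, 5, 192, 429]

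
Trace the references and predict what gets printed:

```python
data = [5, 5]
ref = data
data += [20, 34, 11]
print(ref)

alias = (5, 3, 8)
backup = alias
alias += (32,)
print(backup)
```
[5, 5, 20, 34, 11]
(5, 3, 8)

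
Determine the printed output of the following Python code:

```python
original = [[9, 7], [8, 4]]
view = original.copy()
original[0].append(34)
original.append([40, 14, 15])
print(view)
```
[[9, 7, 34], [8, 4]]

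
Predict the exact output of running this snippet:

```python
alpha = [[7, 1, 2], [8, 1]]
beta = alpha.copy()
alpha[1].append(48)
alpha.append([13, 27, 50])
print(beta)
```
[[7, 1, 2], [8, 1, 48]]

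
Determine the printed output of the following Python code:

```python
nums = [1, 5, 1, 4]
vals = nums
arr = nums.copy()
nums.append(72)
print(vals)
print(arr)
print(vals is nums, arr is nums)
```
[1, 5, 1, 4, 72]
[1, 5, 1, 4]
True False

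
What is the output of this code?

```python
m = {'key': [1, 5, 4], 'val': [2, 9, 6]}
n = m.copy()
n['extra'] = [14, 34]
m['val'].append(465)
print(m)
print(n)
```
{'key': [1, 5, 4], 'val': [2, 9, 6, 465]}
{'key': [1, 5, 4], 'val': [2, 9, 6, 465], 'extra': [14, 34]}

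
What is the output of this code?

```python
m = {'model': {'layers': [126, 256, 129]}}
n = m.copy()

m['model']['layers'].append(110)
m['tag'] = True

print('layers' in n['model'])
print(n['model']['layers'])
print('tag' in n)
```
True
[126, 256, 129, 110]
False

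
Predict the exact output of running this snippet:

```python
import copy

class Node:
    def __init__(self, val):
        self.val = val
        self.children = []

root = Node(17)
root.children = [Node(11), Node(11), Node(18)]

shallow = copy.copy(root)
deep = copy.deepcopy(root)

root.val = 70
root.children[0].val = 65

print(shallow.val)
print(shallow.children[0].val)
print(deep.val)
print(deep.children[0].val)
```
17
65
17
11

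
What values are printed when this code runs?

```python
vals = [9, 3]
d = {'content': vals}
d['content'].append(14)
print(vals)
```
[9, 3, 14]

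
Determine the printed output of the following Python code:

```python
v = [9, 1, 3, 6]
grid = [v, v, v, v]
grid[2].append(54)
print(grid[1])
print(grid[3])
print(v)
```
[9, 1, 3, 6, 54]
[9, 1, 3, 6, 54]
[9, 1, 3, 6, 54]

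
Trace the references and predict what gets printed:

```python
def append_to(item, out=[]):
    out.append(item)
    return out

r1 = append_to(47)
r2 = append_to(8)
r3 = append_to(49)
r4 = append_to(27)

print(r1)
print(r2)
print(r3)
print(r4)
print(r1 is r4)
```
[47, 8, 49, 27]
[47, 8, 49, 27]
[47, 8, 49, 27]
[47, 8, 49, 27]
True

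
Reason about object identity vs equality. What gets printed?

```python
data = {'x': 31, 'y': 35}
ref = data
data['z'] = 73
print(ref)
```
{'x': 31, 'y': 35, 'z': 73}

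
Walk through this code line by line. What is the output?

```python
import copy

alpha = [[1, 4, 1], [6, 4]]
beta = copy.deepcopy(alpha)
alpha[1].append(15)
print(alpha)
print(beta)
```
[[1, 4, 1], [6, 4, 15]]
[[1, 4, 1], [6, 4]]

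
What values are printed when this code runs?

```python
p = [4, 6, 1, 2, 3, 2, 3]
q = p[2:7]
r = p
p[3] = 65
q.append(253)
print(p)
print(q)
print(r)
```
[4, 6, 1, 65, 3, 2, 3]
[1, 2, 3, 2, 3, 253]
[4, 6, 1, 65, 3, 2, 3]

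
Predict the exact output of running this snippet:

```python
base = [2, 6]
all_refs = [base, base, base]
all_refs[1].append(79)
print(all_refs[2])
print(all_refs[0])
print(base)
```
[2, 6, 79]
[2, 6, 79]
[2, 6, 79]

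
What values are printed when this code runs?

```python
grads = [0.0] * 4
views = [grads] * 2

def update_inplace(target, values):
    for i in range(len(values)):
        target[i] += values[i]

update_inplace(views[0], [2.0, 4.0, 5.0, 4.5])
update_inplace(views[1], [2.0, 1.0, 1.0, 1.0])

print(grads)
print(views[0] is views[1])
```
[4.0, 5.0, 6.0, 5.5]
True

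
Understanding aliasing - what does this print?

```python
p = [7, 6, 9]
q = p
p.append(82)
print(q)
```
[7, 6, 9, 82]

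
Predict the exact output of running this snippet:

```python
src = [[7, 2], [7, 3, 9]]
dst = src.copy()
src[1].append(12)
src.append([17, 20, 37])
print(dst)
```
[[7, 2], [7, 3, 9, 12]]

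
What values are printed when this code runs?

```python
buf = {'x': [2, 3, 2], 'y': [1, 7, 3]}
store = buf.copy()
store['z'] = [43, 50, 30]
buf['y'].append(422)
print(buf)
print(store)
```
{'x': [2, 3, 2], 'y': [1, 7, 3, 422]}
{'x': [2, 3, 2], 'y': [1, 7, 3, 422], 'z': [43, 50, 30]}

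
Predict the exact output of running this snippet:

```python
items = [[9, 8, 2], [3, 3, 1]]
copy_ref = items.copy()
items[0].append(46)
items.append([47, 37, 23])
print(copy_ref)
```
[[9, 8, 2, 46], [3, 3, 1]]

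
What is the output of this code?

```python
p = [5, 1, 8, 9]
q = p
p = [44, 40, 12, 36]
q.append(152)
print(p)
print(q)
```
[44, 40, 12, 36]
[5, 1, 8, 9, 152]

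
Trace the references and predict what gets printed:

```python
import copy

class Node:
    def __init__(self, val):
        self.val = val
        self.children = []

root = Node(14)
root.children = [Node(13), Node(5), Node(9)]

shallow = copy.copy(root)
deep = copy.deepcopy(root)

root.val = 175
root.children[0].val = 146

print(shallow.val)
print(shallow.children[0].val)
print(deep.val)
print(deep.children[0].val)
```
14
146
14
13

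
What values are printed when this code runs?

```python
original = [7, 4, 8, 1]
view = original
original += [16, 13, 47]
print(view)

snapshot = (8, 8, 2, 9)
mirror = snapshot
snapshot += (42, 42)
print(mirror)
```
[7, 4, 8, 1, 16, 13, 47]
(8, 8, 2, 9)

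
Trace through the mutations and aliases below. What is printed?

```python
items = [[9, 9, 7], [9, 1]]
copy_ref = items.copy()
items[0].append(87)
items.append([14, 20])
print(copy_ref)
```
[[9, 9, 7, 87], [9, 1]]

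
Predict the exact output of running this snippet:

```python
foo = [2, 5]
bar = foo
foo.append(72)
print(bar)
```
[2, 5, 72]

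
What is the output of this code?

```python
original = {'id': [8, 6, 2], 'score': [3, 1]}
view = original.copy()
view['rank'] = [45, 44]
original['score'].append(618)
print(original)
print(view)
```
{'id': [8, 6, 2], 'score': [3, 1, 618]}
{'id': [8, 6, 2], 'score': [3, 1, 618], 'rank': [45, 44]}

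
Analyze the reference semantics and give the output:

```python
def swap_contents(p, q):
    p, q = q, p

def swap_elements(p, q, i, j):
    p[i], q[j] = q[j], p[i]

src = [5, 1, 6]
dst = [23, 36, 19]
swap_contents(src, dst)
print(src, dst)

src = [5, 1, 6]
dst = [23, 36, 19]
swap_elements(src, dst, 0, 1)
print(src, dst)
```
[5, 1, 6] [23, 36, 19]
[36, 1, 6] [23, 5, 19]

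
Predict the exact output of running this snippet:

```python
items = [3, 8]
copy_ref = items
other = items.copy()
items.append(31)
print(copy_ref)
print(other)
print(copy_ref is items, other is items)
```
[3, 8, 31]
[3, 8]
True False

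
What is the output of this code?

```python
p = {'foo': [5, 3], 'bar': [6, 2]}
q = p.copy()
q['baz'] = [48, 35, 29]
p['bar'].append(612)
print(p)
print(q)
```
{'foo': [5, 3], 'bar': [6, 2, 612]}
{'foo': [5, 3], 'bar': [6, 2, 612], 'baz': [48, 35, 29]}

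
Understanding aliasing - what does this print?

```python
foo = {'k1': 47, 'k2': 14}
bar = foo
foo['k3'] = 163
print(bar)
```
{'k1': 47, 'k2': 14, 'k3': 163}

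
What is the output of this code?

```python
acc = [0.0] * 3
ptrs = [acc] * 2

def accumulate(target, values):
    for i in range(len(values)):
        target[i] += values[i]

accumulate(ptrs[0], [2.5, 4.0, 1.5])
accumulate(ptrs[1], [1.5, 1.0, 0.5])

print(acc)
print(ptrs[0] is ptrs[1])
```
[4.0, 5.0, 2.0]
True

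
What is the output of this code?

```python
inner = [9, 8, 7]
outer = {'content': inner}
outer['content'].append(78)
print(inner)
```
[9, 8, 7, 78]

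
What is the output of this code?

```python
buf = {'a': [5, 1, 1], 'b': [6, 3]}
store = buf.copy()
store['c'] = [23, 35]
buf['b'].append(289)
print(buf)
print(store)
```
{'a': [5, 1, 1], 'b': [6, 3, 289]}
{'a': [5, 1, 1], 'b': [6, 3, 289], 'c': [23, 35]}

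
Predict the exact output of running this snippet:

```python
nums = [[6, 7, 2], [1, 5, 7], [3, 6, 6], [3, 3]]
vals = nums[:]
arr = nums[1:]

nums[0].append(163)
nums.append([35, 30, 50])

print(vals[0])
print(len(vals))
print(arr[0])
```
[6, 7, 2, 163]
4
[1, 5, 7]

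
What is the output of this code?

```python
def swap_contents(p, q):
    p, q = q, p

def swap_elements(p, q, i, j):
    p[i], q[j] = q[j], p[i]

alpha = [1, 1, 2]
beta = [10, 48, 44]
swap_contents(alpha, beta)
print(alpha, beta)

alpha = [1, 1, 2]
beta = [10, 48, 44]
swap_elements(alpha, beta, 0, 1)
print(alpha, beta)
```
[1, 1, 2] [10, 48, 44]
[48, 1, 2] [10, 1, 44]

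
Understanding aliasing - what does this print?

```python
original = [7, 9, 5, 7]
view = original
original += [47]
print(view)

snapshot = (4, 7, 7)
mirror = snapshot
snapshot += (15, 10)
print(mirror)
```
[7, 9, 5, 7, 47]
(4, 7, 7)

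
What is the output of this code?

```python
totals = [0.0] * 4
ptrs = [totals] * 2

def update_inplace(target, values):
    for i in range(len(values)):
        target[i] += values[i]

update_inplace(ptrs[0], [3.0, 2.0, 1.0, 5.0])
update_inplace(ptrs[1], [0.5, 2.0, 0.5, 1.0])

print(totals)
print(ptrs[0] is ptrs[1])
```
[3.5, 4.0, 1.5, 6.0]
True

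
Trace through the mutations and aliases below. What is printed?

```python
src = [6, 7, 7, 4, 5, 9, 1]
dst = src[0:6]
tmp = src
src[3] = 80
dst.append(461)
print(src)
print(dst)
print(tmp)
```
[6, 7, 7, 80, 5, 9, 1]
[6, 7, 7, 4, 5, 9, 461]
[6, 7, 7, 80, 5, 9, 1]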